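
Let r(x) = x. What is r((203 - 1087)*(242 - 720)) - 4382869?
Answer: -3960317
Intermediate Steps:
r((203 - 1087)*(242 - 720)) - 4382869 = (203 - 1087)*(242 - 720) - 4382869 = -884*(-478) - 4382869 = 422552 - 4382869 = -3960317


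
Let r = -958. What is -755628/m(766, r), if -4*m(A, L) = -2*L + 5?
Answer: 3022512/1921 ≈ 1573.4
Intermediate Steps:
m(A, L) = -5/4 + L/2 (m(A, L) = -(-2*L + 5)/4 = -(5 - 2*L)/4 = -5/4 + L/2)
-755628/m(766, r) = -755628/(-5/4 + (½)*(-958)) = -755628/(-5/4 - 479) = -755628/(-1921/4) = -755628*(-4/1921) = 3022512/1921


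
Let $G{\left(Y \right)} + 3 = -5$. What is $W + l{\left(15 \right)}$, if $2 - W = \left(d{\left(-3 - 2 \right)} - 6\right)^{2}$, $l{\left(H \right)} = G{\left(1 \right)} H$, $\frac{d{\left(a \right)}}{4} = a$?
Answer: $-794$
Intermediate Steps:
$G{\left(Y \right)} = -8$ ($G{\left(Y \right)} = -3 - 5 = -8$)
$d{\left(a \right)} = 4 a$
$l{\left(H \right)} = - 8 H$
$W = -674$ ($W = 2 - \left(4 \left(-3 - 2\right) - 6\right)^{2} = 2 - \left(4 \left(-5\right) - 6\right)^{2} = 2 - \left(-20 - 6\right)^{2} = 2 - \left(-26\right)^{2} = 2 - 676 = -674$)
$W + l{\left(15 \right)} = -674 - 120 = -794$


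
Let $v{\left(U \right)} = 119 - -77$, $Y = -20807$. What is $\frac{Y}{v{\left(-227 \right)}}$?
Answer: $- \frac{20807}{196} \approx -106.16$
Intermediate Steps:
$v{\left(U \right)} = 196$ ($v{\left(U \right)} = 119 + 77 = 196$)
$\frac{Y}{v{\left(-227 \right)}} = - \frac{20807}{196}$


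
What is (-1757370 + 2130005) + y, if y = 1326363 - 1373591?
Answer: 325407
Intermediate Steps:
y = -47228
(-1757370 + 2130005) + y = (-1757370 + 2130005) - 47228 = 372635 - 47228 = 325407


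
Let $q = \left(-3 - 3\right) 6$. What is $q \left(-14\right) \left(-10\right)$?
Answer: $-5040$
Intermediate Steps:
$q = -36$ ($q = \left(-3 - 3\right) 6 = \left(-6\right) 6 = -36$)
$q \left(-14\right) \left(-10\right) = \left(-36\right) \left(-14\right) \left(-10\right) = 504 \left(-10\right) = -5040$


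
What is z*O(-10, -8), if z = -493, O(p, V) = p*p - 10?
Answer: -44370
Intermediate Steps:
O(p, V) = -10 + p**2 (O(p, V) = p**2 - 10 = -10 + p**2)
z*O(-10, -8) = -493*(-10 + (-10)**2) = -493*(-10 + 100) = -493*90 = -44370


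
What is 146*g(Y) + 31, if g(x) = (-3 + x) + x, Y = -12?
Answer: -3911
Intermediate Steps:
g(x) = -3 + 2*x
146*g(Y) + 31 = 146*(-3 + 2*(-12)) + 31 = 146*(-3 - 24) + 31 = 146*(-27) + 31 = -3942 + 31 = -3911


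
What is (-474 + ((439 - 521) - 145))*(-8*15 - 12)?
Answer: 92532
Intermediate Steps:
(-474 + ((439 - 521) - 145))*(-8*15 - 12) = (-474 + (-82 - 145))*(-120 - 12) = (-474 - 227)*(-132) = -701*(-132) = 92532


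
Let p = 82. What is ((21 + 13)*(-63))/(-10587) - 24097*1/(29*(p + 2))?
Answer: -83299009/8596644 ≈ -9.6897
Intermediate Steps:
((21 + 13)*(-63))/(-10587) - 24097*1/(29*(p + 2)) = ((21 + 13)*(-63))/(-10587) - 24097*1/(29*(82 + 2)) = (34*(-63))*(-1/10587) - 24097/(29*84) = -2142*(-1/10587) - 24097/2436 = 714/3529 - 24097*1/2436 = 714/3529 - 24097/2436 = -83299009/8596644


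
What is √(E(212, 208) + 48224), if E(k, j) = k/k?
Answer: 5*√1929 ≈ 219.60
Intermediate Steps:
E(k, j) = 1
√(E(212, 208) + 48224) = √(1 + 48224) = √48225 = 5*√1929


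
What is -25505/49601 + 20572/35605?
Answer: 112286247/1766043605 ≈ 0.063581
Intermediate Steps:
-25505/49601 + 20572/35605 = 112286247/1766043605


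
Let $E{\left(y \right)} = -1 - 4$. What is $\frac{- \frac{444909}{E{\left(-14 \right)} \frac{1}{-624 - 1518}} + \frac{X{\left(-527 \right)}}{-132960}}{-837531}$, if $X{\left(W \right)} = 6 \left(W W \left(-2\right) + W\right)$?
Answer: $\frac{4223673629711}{18559686960} \approx 227.57$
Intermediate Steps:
$E{\left(y \right)} = -5$
$X{\left(W \right)} = - 12 W^{2} + 6 W$ ($X{\left(W \right)} = 6 \left(W^{2} \left(-2\right) + W\right) = 6 \left(- 2 W^{2} + W\right) = 6 \left(W - 2 W^{2}\right) = - 12 W^{2} + 6 W$)
$\frac{- \frac{444909}{E{\left(-14 \right)} \frac{1}{-624 - 1518}} + \frac{X{\left(-527 \right)}}{-132960}}{-837531} = \frac{- \frac{444909}{\left(-5\right) \frac{1}{-624 - 1518}} + \frac{6 \left(-527\right) \left(1 - -1054\right)}{-132960}}{-837531} = \left(- \frac{444909}{\left(-5\right) \frac{1}{-2142}} + 6 \left(-527\right) \left(1 + 1054\right) \left(- \frac{1}{132960}\right)\right) \left(- \frac{1}{837531}\right) = \left(- \frac{444909}{\left(-5\right) \left(- \frac{1}{2142}\right)} + 6 \left(-527\right) 1055 \left(- \frac{1}{132960}\right)\right) \left(- \frac{1}{837531}\right) = \left(- \frac{444909}{\frac{5}{2142}} - - \frac{111197}{4432}\right) \left(- \frac{1}{837531}\right) = \left(\left(-444909\right) \frac{2142}{5} + \frac{111197}{4432}\right) \left(- \frac{1}{837531}\right) = \left(- \frac{952995078}{5} + \frac{111197}{4432}\right) \left(- \frac{1}{837531}\right) = \left(- \frac{4223673629711}{22160}\right) \left(- \frac{1}{837531}\right) = \frac{4223673629711}{18559686960}$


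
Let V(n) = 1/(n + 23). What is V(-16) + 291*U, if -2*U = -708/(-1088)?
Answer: -360005/3808 ≈ -94.539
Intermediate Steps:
U = -177/544 (U = -(-354)/(-1088) = -(-354)*(-1)/1088 = -½*177/272 = -177/544 ≈ -0.32537)
V(n) = 1/(23 + n)
V(-16) + 291*U = 1/(23 - 16) + 291*(-177/544) = 1/7 - 51507/544 = ⅐ - 51507/544 = -360005/3808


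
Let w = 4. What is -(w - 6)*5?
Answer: 10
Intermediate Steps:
-(w - 6)*5 = -(4 - 6)*5 = -(-2)*5 = -1*(-10) = 10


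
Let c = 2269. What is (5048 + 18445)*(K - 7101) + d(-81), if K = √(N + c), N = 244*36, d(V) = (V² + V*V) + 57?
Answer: -166810614 + 23493*√11053 ≈ -1.6434e+8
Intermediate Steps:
d(V) = 57 + 2*V² (d(V) = (V² + V²) + 57 = 2*V² + 57 = 57 + 2*V²)
N = 8784
K = √11053 (K = √(8784 + 2269) = √11053 ≈ 105.13)
(5048 + 18445)*(K - 7101) + d(-81) = (5048 + 18445)*(√11053 - 7101) + (57 + 2*(-81)²) = 23493*(-7101 + √11053) + (57 + 2*6561) = (-166823793 + 23493*√11053) + (57 + 13122) = (-166823793 + 23493*√11053) + 13179 = -166810614 + 23493*√11053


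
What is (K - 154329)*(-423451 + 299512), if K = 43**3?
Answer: 9273363858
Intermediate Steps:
K = 79507
(K - 154329)*(-423451 + 299512) = (79507 - 154329)*(-423451 + 299512) = -74822*(-123939) = 9273363858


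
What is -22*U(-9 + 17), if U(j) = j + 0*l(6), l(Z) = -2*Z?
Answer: -176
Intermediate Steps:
U(j) = j (U(j) = j + 0*(-2*6) = j + 0*(-12) = j + 0 = j)
-22*U(-9 + 17) = -22*(-9 + 17) = -22*8 = -176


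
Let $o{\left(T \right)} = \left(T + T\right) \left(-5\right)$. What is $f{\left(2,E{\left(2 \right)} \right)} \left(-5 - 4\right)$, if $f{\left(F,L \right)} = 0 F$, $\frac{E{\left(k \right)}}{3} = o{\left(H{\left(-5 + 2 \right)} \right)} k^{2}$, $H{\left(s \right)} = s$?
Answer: $0$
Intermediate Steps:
$o{\left(T \right)} = - 10 T$ ($o{\left(T \right)} = 2 T \left(-5\right) = - 10 T$)
$E{\left(k \right)} = 90 k^{2}$ ($E{\left(k \right)} = 3 - 10 \left(-5 + 2\right) k^{2} = 3 \left(-10\right) \left(-3\right) k^{2} = 3 \cdot 30 k^{2} = 90 k^{2}$)
$f{\left(F,L \right)} = 0$
$f{\left(2,E{\left(2 \right)} \right)} \left(-5 - 4\right) = 0 \left(-5 - 4\right) = 0 \left(-9\right) = 0$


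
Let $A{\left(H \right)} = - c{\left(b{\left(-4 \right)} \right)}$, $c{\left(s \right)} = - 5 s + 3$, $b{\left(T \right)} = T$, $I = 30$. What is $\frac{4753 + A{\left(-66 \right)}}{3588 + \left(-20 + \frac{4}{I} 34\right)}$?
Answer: $\frac{35475}{26794} \approx 1.324$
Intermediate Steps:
$c{\left(s \right)} = 3 - 5 s$
$A{\left(H \right)} = -23$ ($A{\left(H \right)} = - (3 - -20) = - (3 + 20) = \left(-1\right) 23 = -23$)
$\frac{4753 + A{\left(-66 \right)}}{3588 + \left(-20 + \frac{4}{I} 34\right)} = \frac{4753 - 23}{3588 - \left(20 - \frac{4}{30} \cdot 34\right)} = \frac{4730}{3588 - \left(20 - 4 \cdot \frac{1}{30} \cdot 34\right)} = \frac{4730}{3588 + \left(-20 + \frac{2}{15} \cdot 34\right)} = \frac{4730}{3588 + \left(-20 + \frac{68}{15}\right)} = \frac{4730}{3588 - \frac{232}{15}} = \frac{4730}{\frac{53588}{15}} = 4730 \cdot \frac{15}{53588} = \frac{35475}{26794}$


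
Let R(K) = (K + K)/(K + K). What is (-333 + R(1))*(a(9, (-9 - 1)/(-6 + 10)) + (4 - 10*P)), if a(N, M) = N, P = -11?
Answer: -40836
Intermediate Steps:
R(K) = 1 (R(K) = (2*K)/((2*K)) = (2*K)*(1/(2*K)) = 1)
(-333 + R(1))*(a(9, (-9 - 1)/(-6 + 10)) + (4 - 10*P)) = (-333 + 1)*(9 + (4 - 10*(-11))) = -332*(9 + (4 + 110)) = -332*(9 + 114) = -332*123 = -40836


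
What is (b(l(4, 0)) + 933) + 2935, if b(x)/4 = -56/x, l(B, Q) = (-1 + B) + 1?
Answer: 3812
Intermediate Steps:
l(B, Q) = B
b(x) = -224/x (b(x) = 4*(-56/x) = -224/x)
(b(l(4, 0)) + 933) + 2935 = (-224/4 + 933) + 2935 = (-224*1/4 + 933) + 2935 = (-56 + 933) + 2935 = 877 + 2935 = 3812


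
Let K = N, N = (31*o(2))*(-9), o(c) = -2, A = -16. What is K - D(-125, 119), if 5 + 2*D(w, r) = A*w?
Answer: -879/2 ≈ -439.50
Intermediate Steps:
D(w, r) = -5/2 - 8*w (D(w, r) = -5/2 + (-16*w)/2 = -5/2 - 8*w)
N = 558 (N = (31*(-2))*(-9) = -62*(-9) = 558)
K = 558
K - D(-125, 119) = 558 - (-5/2 - 8*(-125)) = 558 - (-5/2 + 1000) = 558 - 1*1995/2 = 558 - 1995/2 = -879/2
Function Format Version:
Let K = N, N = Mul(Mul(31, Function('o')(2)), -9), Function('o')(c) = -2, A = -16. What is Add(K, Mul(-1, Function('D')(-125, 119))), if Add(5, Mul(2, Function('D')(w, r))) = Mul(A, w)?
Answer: Rational(-879, 2) ≈ -439.50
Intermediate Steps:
Function('D')(w, r) = Add(Rational(-5, 2), Mul(-8, w)) (Function('D')(w, r) = Add(Rational(-5, 2), Mul(Rational(1, 2), Mul(-16, w))) = Add(Rational(-5, 2), Mul(-8, w)))
N = 558 (N = Mul(Mul(31, -2), -9) = Mul(-62, -9) = 558)
K = 558
Add(K, Mul(-1, Function('D')(-125, 119))) = Add(558, Mul(-1, Add(Rational(-5, 2), Mul(-8, -125)))) = Add(558, Mul(-1, Add(Rational(-5, 2), 1000))) = Add(558, Mul(-1, Rational(1995, 2))) = Add(558, Rational(-1995, 2)) = Rational(-879, 2)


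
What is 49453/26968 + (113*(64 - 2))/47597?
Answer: 2542752249/1283595896 ≈ 1.9810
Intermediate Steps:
49453/26968 + (113*(64 - 2))/47597 = 49453*(1/26968) + (113*62)*(1/47597) = 49453/26968 + 7006*(1/47597) = 49453/26968 + 7006/47597 = 2542752249/1283595896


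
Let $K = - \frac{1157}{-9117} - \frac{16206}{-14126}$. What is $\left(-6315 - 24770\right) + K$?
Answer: $- \frac{2001585890593}{64393371} \approx -31084.0$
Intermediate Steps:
$K = \frac{82046942}{64393371}$ ($K = \left(-1157\right) \left(- \frac{1}{9117}\right) - - \frac{8103}{7063} = \frac{1157}{9117} + \frac{8103}{7063} = \frac{82046942}{64393371} \approx 1.2742$)
$\left(-6315 - 24770\right) + K = \left(-6315 - 24770\right) + \frac{82046942}{64393371} = -31085 + \frac{82046942}{64393371} = - \frac{2001585890593}{64393371}$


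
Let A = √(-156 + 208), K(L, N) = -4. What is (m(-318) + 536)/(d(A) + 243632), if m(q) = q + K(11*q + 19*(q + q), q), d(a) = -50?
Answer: 107/121791 ≈ 0.00087855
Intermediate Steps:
A = 2*√13 (A = √52 = 2*√13 ≈ 7.2111)
m(q) = -4 + q (m(q) = q - 4 = -4 + q)
(m(-318) + 536)/(d(A) + 243632) = ((-4 - 318) + 536)/(-50 + 243632) = (-322 + 536)/243582 = 214*(1/243582) = 107/121791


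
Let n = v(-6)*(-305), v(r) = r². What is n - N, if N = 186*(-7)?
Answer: -9678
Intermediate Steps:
N = -1302
n = -10980 (n = (-6)²*(-305) = 36*(-305) = -10980)
n - N = -10980 - 1*(-1302) = -10980 + 1302 = -9678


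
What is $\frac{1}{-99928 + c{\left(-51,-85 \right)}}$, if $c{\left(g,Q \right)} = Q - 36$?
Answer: $- \frac{1}{100049} \approx -9.9951 \cdot 10^{-6}$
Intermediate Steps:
$c{\left(g,Q \right)} = -36 + Q$ ($c{\left(g,Q \right)} = Q - 36 = -36 + Q$)
$\frac{1}{-99928 + c{\left(-51,-85 \right)}} = \frac{1}{-99928 - 121} = \frac{1}{-100049} = - \frac{1}{100049}$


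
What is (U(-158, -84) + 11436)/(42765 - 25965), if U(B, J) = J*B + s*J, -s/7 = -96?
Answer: -529/280 ≈ -1.8893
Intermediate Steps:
s = 672 (s = -7*(-96) = 672)
U(B, J) = 672*J + B*J (U(B, J) = J*B + 672*J = B*J + 672*J = 672*J + B*J)
(U(-158, -84) + 11436)/(42765 - 25965) = (-84*(672 - 158) + 11436)/(42765 - 25965) = (-84*514 + 11436)/16800 = (-43176 + 11436)*(1/16800) = -31740*1/16800 = -529/280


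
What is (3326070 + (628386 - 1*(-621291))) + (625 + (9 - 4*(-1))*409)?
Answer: 4581689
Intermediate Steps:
(3326070 + (628386 - 1*(-621291))) + (625 + (9 - 4*(-1))*409) = (3326070 + (628386 + 621291)) + (625 + (9 + 4)*409) = (3326070 + 1249677) + (625 + 13*409) = 4575747 + (625 + 5317) = 4575747 + 5942 = 4581689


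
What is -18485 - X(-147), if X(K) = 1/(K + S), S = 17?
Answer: -2403049/130 ≈ -18485.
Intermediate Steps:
X(K) = 1/(17 + K) (X(K) = 1/(K + 17) = 1/(17 + K))
-18485 - X(-147) = -18485 - 1/(17 - 147) = -18485 - 1/(-130) = -18485 - 1*(-1/130) = -18485 + 1/130 = -2403049/130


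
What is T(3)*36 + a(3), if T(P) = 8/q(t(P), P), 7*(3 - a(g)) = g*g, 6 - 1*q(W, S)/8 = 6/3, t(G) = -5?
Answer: 75/7 ≈ 10.714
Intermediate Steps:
q(W, S) = 32 (q(W, S) = 48 - 48/3 = 48 - 8*2 = 48 - 16 = 32)
a(g) = 3 - g**2/7 (a(g) = 3 - g*g/7 = 3 - g**2/7)
T(P) = 1/4 (T(P) = 8/32 = 8*(1/32) = 1/4)
T(3)*36 + a(3) = (1/4)*36 + (3 - 1/7*3**2) = 9 + (3 - 1/7*9) = 9 + (3 - 9/7) = 9 + 12/7 = 75/7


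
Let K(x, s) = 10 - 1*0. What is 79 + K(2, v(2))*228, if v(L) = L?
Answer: 2359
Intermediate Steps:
K(x, s) = 10 (K(x, s) = 10 + 0 = 10)
79 + K(2, v(2))*228 = 79 + 10*228 = 79 + 2280 = 2359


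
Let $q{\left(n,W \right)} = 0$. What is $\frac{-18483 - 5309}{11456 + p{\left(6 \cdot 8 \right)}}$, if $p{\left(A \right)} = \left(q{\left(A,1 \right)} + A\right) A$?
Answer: $- \frac{1487}{860} \approx -1.7291$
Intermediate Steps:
$p{\left(A \right)} = A^{2}$ ($p{\left(A \right)} = \left(0 + A\right) A = A A = A^{2}$)
$\frac{-18483 - 5309}{11456 + p{\left(6 \cdot 8 \right)}} = \frac{-18483 - 5309}{11456 + \left(6 \cdot 8\right)^{2}} = - \frac{23792}{11456 + 48^{2}} = - \frac{23792}{11456 + 2304} = - \frac{23792}{13760} = \left(-23792\right) \frac{1}{13760} = - \frac{1487}{860}$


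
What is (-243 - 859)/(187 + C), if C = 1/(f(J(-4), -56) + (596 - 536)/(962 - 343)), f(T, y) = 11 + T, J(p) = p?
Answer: -2420543/411055 ≈ -5.8886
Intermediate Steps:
C = 619/4393 (C = 1/((11 - 4) + (596 - 536)/(962 - 343)) = 1/(7 + 60/619) = 1/(4393/619) = 619/4393 ≈ 0.14091)
(-243 - 859)/(187 + C) = (-243 - 859)/(187 + 619/4393) = -1102/822110/4393 = -1102*4393/822110 = -2420543/411055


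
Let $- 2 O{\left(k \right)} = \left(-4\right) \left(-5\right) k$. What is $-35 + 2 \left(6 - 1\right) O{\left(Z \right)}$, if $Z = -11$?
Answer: $1065$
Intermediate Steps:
$O{\left(k \right)} = - 10 k$ ($O{\left(k \right)} = - \frac{\left(-4\right) \left(-5\right) k}{2} = - \frac{20 k}{2} = - 10 k$)
$-35 + 2 \left(6 - 1\right) O{\left(Z \right)} = -35 + 2 \left(6 - 1\right) \left(\left(-10\right) \left(-11\right)\right) = -35 + 2 \cdot 5 \cdot 110 = -35 + 10 \cdot 110 = -35 + 1100 = 1065$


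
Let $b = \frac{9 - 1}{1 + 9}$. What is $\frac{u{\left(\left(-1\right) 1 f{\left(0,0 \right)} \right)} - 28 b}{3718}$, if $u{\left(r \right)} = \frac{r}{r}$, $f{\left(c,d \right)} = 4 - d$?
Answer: $- \frac{107}{18590} \approx -0.0057558$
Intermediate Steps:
$b = \frac{4}{5}$ ($b = \frac{8}{10} = 8 \cdot \frac{1}{10} = \frac{4}{5} \approx 0.8$)
$u{\left(r \right)} = 1$
$\frac{u{\left(\left(-1\right) 1 f{\left(0,0 \right)} \right)} - 28 b}{3718} = \frac{1 - \frac{112}{5}}{3718} = \left(1 - \frac{112}{5}\right) \frac{1}{3718} = \left(- \frac{107}{5}\right) \frac{1}{3718} = - \frac{107}{18590}$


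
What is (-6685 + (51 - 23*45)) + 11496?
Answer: 3827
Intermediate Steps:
(-6685 + (51 - 23*45)) + 11496 = (-6685 + (51 - 1035)) + 11496 = (-6685 - 984) + 11496 = -7669 + 11496 = 3827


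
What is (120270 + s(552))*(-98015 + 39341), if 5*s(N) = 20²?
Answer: -7061415900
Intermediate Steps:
s(N) = 80 (s(N) = (⅕)*20² = (⅕)*400 = 80)
(120270 + s(552))*(-98015 + 39341) = (120270 + 80)*(-98015 + 39341) = 120350*(-58674) = -7061415900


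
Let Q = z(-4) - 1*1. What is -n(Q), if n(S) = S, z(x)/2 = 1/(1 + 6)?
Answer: 5/7 ≈ 0.71429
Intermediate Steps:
z(x) = 2/7 (z(x) = 2/(1 + 6) = 2/7)
Q = -5/7 (Q = 2/7 - 1*1 = 2/7 - 1 = -5/7 ≈ -0.71429)
-n(Q) = -1*(-5/7) = 5/7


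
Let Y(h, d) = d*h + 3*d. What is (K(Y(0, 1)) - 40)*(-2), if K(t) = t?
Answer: 74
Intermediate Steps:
Y(h, d) = 3*d + d*h
(K(Y(0, 1)) - 40)*(-2) = (1*(3 + 0) - 40)*(-2) = (1*3 - 40)*(-2) = (3 - 40)*(-2) = -37*(-2) = 74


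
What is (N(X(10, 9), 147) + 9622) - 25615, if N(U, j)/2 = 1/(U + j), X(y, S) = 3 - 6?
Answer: -1151495/72 ≈ -15993.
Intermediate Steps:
X(y, S) = -3
N(U, j) = 2/(U + j)
(N(X(10, 9), 147) + 9622) - 25615 = (2/(-3 + 147) + 9622) - 25615 = (2/144 + 9622) - 25615 = (2*(1/144) + 9622) - 25615 = (1/72 + 9622) - 25615 = 692785/72 - 25615 = -1151495/72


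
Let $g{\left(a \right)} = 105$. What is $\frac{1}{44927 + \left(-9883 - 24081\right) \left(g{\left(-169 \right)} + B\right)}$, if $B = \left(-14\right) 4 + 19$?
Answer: $- \frac{1}{2264625} \approx -4.4157 \cdot 10^{-7}$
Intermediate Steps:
$B = -37$ ($B = -56 + 19 = -37$)
$\frac{1}{44927 + \left(-9883 - 24081\right) \left(g{\left(-169 \right)} + B\right)} = \frac{1}{44927 + \left(-9883 - 24081\right) \left(105 - 37\right)} = \frac{1}{44927 - 2309552} = \frac{1}{-2264625} = - \frac{1}{2264625}$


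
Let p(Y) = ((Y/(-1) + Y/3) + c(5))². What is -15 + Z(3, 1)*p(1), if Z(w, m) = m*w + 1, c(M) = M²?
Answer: 21181/9 ≈ 2353.4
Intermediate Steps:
Z(w, m) = 1 + m*w
p(Y) = (25 - 2*Y/3)² (p(Y) = ((Y/(-1) + Y/3) + 5²)² = ((Y*(-1) + Y*(⅓)) + 25)² = ((-Y + Y/3) + 25)² = (-2*Y/3 + 25)² = (25 - 2*Y/3)²)
-15 + Z(3, 1)*p(1) = -15 + (1 + 1*3)*((-75 + 2*1)²/9) = -15 + (1 + 3)*((-75 + 2)²/9) = -15 + 4*((⅑)*(-73)²) = -15 + 4*((⅑)*5329) = -15 + 4*(5329/9) = -15 + 21316/9 = 21181/9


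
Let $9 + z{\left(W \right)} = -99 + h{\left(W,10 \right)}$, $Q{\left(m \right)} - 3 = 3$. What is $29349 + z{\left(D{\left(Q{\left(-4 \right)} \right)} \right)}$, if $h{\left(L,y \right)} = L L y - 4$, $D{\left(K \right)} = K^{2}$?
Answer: $42197$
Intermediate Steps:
$Q{\left(m \right)} = 6$ ($Q{\left(m \right)} = 3 + 3 = 6$)
$h{\left(L,y \right)} = -4 + y L^{2}$ ($h{\left(L,y \right)} = L^{2} y - 4 = y L^{2} - 4 = -4 + y L^{2}$)
$z{\left(W \right)} = -112 + 10 W^{2}$ ($z{\left(W \right)} = -9 + \left(-99 + \left(-4 + 10 W^{2}\right)\right) = -9 + \left(-103 + 10 W^{2}\right) = -112 + 10 W^{2}$)
$29349 + z{\left(D{\left(Q{\left(-4 \right)} \right)} \right)} = 29349 - \left(112 - 10 \left(6^{2}\right)^{2}\right) = 29349 - \left(112 - 10 \cdot 36^{2}\right) = 29349 + \left(-112 + 10 \cdot 1296\right) = 29349 + \left(-112 + 12960\right) = 29349 + 12848 = 42197$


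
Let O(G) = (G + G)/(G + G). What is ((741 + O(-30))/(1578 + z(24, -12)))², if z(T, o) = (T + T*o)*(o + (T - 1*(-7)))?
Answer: 137641/2954961 ≈ 0.046580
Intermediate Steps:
O(G) = 1 (O(G) = (2*G)/((2*G)) = (2*G)*(1/(2*G)) = 1)
z(T, o) = (T + T*o)*(7 + T + o) (z(T, o) = (T + T*o)*(o + (T + 7)) = (T + T*o)*(o + (7 + T)) = (T + T*o)*(7 + T + o))
((741 + O(-30))/(1578 + z(24, -12)))² = ((741 + 1)/(1578 + 24*(7 + 24 + (-12)² + 8*(-12) + 24*(-12))))² = (742/(1578 + 24*(7 + 24 + 144 - 96 - 288)))² = (742/(1578 + 24*(-209)))² = (742/(1578 - 5016))² = (742/(-3438))² = (742*(-1/3438))² = (-371/1719)² = 137641/2954961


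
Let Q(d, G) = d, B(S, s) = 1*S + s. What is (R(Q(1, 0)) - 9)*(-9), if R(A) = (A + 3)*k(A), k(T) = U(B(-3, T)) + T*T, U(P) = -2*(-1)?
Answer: -27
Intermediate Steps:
B(S, s) = S + s
U(P) = 2
k(T) = 2 + T**2 (k(T) = 2 + T*T = 2 + T**2)
R(A) = (2 + A**2)*(3 + A) (R(A) = (A + 3)*(2 + A**2) = (3 + A)*(2 + A**2) = (2 + A**2)*(3 + A))
(R(Q(1, 0)) - 9)*(-9) = ((2 + 1**2)*(3 + 1) - 9)*(-9) = ((2 + 1)*4 - 9)*(-9) = (3*4 - 9)*(-9) = (12 - 9)*(-9) = 3*(-9) = -27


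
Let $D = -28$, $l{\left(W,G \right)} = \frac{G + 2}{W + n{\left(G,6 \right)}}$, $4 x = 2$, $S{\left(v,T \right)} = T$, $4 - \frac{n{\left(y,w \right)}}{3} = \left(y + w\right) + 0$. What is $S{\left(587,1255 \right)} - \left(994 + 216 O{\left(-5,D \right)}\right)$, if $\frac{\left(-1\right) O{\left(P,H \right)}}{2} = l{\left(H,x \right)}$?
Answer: $\frac{16371}{71} \approx 230.58$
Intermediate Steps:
$n{\left(y,w \right)} = 12 - 3 w - 3 y$ ($n{\left(y,w \right)} = 12 - 3 \left(\left(y + w\right) + 0\right) = 12 - 3 \left(\left(w + y\right) + 0\right) = 12 - 3 \left(w + y\right) = 12 - \left(3 w + 3 y\right) = 12 - 3 w - 3 y$)
$x = \frac{1}{2}$ ($x = \frac{1}{4} \cdot 2 = \frac{1}{2} \approx 0.5$)
$l{\left(W,G \right)} = \frac{2 + G}{-6 + W - 3 G}$ ($l{\left(W,G \right)} = \frac{G + 2}{W - \left(6 + 3 G\right)} = \frac{2 + G}{W - \left(6 + 3 G\right)} = \frac{2 + G}{-6 + W - 3 G}$)
$O{\left(P,H \right)} = \frac{5}{\frac{15}{2} - H}$ ($O{\left(P,H \right)} = - 2 \frac{-2 - \frac{1}{2}}{6 - H + 3 \cdot \frac{1}{2}} = - 2 \frac{-2 - \frac{1}{2}}{6 - H + \frac{3}{2}} = - 2 \frac{1}{\frac{15}{2} - H} \left(- \frac{5}{2}\right) = - 2 \left(- \frac{5}{2 \left(\frac{15}{2} - H\right)}\right) = \frac{5}{\frac{15}{2} - H}$)
$S{\left(587,1255 \right)} - \left(994 + 216 O{\left(-5,D \right)}\right) = 1255 - \left(994 + 216 \left(- \frac{10}{-15 + 2 \left(-28\right)}\right)\right) = 1255 - \left(994 + 216 \left(- \frac{10}{-15 - 56}\right)\right) = 1255 - \left(994 + 216 \left(- \frac{10}{-71}\right)\right) = 1255 - \left(994 + 216 \left(\left(-10\right) \left(- \frac{1}{71}\right)\right)\right) = 1255 - \frac{72734}{71} = \frac{16371}{71}$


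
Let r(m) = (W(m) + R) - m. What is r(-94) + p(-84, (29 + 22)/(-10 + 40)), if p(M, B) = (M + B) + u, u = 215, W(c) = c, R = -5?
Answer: 1277/10 ≈ 127.70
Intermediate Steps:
p(M, B) = 215 + B + M (p(M, B) = (M + B) + 215 = (B + M) + 215 = 215 + B + M)
r(m) = -5 (r(m) = (m - 5) - m = (-5 + m) - m = -5)
r(-94) + p(-84, (29 + 22)/(-10 + 40)) = -5 + (215 + (29 + 22)/(-10 + 40) - 84) = -5 + (215 + 51/30 - 84) = -5 + (215 + 51*(1/30) - 84) = -5 + (215 + 17/10 - 84) = -5 + 1327/10 = 1277/10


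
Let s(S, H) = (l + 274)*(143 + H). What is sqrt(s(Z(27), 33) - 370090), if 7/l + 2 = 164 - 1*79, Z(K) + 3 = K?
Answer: I*sqrt(2217232618)/83 ≈ 567.32*I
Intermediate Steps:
Z(K) = -3 + K
l = 7/83 (l = 7/(-2 + (164 - 1*79)) = 7/(-2 + (164 - 79)) = 7/(-2 + 85) = 7/83 ≈ 0.084337)
s(S, H) = 3253107/83 + 22749*H/83 (s(S, H) = (7/83 + 274)*(143 + H) = 22749*(143 + H)/83 = 3253107/83 + 22749*H/83)
sqrt(s(Z(27), 33) - 370090) = sqrt((3253107/83 + (22749/83)*33) - 370090) = sqrt((3253107/83 + 750717/83) - 370090) = sqrt(4003824/83 - 370090) = sqrt(-26713646/83) = I*sqrt(2217232618)/83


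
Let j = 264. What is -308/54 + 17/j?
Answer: -13399/2376 ≈ -5.6393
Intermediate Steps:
-308/54 + 17/j = -308/54 + 17/264 = -308*1/54 + 17*(1/264) = -154/27 + 17/264 = -13399/2376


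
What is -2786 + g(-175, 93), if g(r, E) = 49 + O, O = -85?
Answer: -2822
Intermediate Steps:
g(r, E) = -36 (g(r, E) = 49 - 85 = -36)
-2786 + g(-175, 93) = -2786 - 36 = -2822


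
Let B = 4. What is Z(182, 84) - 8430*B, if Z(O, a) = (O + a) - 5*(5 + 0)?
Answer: -33479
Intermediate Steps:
Z(O, a) = -25 + O + a (Z(O, a) = (O + a) - 5*5 = (O + a) - 25 = -25 + O + a)
Z(182, 84) - 8430*B = (-25 + 182 + 84) - 8430*4 = 241 - 1*33720 = 241 - 33720 = -33479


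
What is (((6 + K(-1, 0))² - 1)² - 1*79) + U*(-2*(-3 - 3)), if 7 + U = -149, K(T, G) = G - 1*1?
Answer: -1375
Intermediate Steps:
K(T, G) = -1 + G (K(T, G) = G - 1 = -1 + G)
U = -156 (U = -7 - 149 = -156)
(((6 + K(-1, 0))² - 1)² - 1*79) + U*(-2*(-3 - 3)) = (((6 + (-1 + 0))² - 1)² - 1*79) - (-312)*(-3 - 3) = (((6 - 1)² - 1)² - 79) - (-312)*(-6) = ((5² - 1)² - 79) - 156*12 = ((25 - 1)² - 79) - 1872 = (24² - 79) - 1872 = (576 - 79) - 1872 = 497 - 1872 = -1375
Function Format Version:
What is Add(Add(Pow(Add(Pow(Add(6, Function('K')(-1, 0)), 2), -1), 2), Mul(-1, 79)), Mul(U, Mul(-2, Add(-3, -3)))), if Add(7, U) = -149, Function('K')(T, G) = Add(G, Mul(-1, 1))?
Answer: -1375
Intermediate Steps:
Function('K')(T, G) = Add(-1, G) (Function('K')(T, G) = Add(G, -1) = Add(-1, G))
U = -156 (U = Add(-7, -149) = -156)
Add(Add(Pow(Add(Pow(Add(6, Function('K')(-1, 0)), 2), -1), 2), Mul(-1, 79)), Mul(U, Mul(-2, Add(-3, -3)))) = Add(Add(Pow(Add(Pow(Add(6, Add(-1, 0)), 2), -1), 2), Mul(-1, 79)), Mul(-156, Mul(-2, Add(-3, -3)))) = Add(Add(Pow(Add(Pow(Add(6, -1), 2), -1), 2), -79), Mul(-156, Mul(-2, -6))) = Add(Add(Pow(Add(Pow(5, 2), -1), 2), -79), Mul(-156, 12)) = Add(Add(Pow(Add(25, -1), 2), -79), -1872) = Add(Add(Pow(24, 2), -79), -1872) = Add(Add(576, -79), -1872) = Add(497, -1872) = -1375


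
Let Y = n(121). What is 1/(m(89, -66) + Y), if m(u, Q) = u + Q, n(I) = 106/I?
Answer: 121/2889 ≈ 0.041883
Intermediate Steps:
Y = 106/121 ≈ 0.87603
m(u, Q) = Q + u
1/(m(89, -66) + Y) = 1/((-66 + 89) + 106/121) = 1/(23 + 106/121) = 1/(2889/121) = 121/2889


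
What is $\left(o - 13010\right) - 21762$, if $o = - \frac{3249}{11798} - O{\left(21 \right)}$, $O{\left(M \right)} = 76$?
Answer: $- \frac{411139953}{11798} \approx -34848.0$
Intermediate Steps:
$o = - \frac{899897}{11798}$ ($o = - \frac{3249}{11798} - 76 = - \frac{899897}{11798} \approx -76.275$)
$\left(o - 13010\right) - 21762 = \left(- \frac{899897}{11798} - 13010\right) - 21762 = - \frac{154391877}{11798} - 21762 = - \frac{411139953}{11798}$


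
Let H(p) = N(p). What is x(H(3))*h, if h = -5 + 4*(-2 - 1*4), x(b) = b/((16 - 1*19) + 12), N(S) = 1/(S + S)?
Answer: -29/54 ≈ -0.53704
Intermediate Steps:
N(S) = 1/(2*S)
H(p) = 1/(2*p)
x(b) = b/9 (x(b) = b/((16 - 19) + 12) = b/(-3 + 12) = b/9)
h = -29 (h = -5 + 4*(-2 - 4) = -5 + 4*(-6) = -5 - 24 = -29)
x(H(3))*h = (((½)/3)/9)*(-29) = (((½)*(⅓))/9)*(-29) = ((⅑)*(⅙))*(-29) = (1/54)*(-29) = -29/54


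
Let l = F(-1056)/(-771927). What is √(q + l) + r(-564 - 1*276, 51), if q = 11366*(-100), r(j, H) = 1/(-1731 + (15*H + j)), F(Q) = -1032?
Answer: -1/1806 + 4*I*√4703245216674394/257309 ≈ -0.00055371 + 1066.1*I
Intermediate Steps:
r(j, H) = 1/(-1731 + j + 15*H) (r(j, H) = 1/(-1731 + (j + 15*H)) = 1/(-1731 + j + 15*H))
q = -1136600
l = 344/257309 (l = -1032/(-771927) = -1032*(-1/771927) = 344/257309 ≈ 0.0013369)
√(q + l) + r(-564 - 1*276, 51) = √(-1136600 + 344/257309) + 1/(-1731 + (-564 - 1*276) + 15*51) = √(-292457409056/257309) + 1/(-1731 + (-564 - 276) + 765) = 4*I*√4703245216674394/257309 + 1/(-1731 - 840 + 765) = 4*I*√4703245216674394/257309 + 1/(-1806) = 4*I*√4703245216674394/257309 - 1/1806 = -1/1806 + 4*I*√4703245216674394/257309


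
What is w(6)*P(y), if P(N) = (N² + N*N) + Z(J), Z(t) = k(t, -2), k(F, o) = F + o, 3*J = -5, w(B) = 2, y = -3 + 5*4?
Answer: 3446/3 ≈ 1148.7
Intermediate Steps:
y = 17 (y = -3 + 20 = 17)
J = -5/3 (J = (⅓)*(-5) = -5/3 ≈ -1.6667)
Z(t) = -2 + t (Z(t) = t - 2 = -2 + t)
P(N) = -11/3 + 2*N² (P(N) = (N² + N*N) + (-2 - 5/3) = (N² + N²) - 11/3 = 2*N² - 11/3 = -11/3 + 2*N²)
w(6)*P(y) = 2*(-11/3 + 2*17²) = 2*(-11/3 + 2*289) = 2*(-11/3 + 578) = 2*(1723/3) = 3446/3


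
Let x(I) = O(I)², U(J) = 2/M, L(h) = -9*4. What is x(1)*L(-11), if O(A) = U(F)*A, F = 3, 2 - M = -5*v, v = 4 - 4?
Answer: -36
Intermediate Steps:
v = 0
L(h) = -36
M = 2 (M = 2 - (-5)*0 = 2 - 1*0 = 2 + 0 = 2)
U(J) = 1 (U(J) = 2/2 = 2*(½) = 1)
O(A) = A (O(A) = 1*A = A)
x(I) = I²
x(1)*L(-11) = 1²*(-36) = 1*(-36) = -36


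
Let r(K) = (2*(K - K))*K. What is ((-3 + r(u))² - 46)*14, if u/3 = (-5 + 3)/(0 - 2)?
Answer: -518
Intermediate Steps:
u = 3 (u = 3*((-5 + 3)/(0 - 2)) = 3*(-2/(-2)) = 3*(-2*(-½)) = 3*1 = 3)
r(K) = 0 (r(K) = (2*0)*K = 0*K = 0)
((-3 + r(u))² - 46)*14 = ((-3 + 0)² - 46)*14 = ((-3)² - 46)*14 = (9 - 46)*14 = -37*14 = -518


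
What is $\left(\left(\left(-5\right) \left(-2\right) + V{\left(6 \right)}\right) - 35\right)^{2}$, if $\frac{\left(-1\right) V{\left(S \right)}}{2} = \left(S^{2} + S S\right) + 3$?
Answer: $30625$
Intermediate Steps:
$V{\left(S \right)} = -6 - 4 S^{2}$ ($V{\left(S \right)} = - 2 \left(\left(S^{2} + S S\right) + 3\right) = - 2 \left(\left(S^{2} + S^{2}\right) + 3\right) = - 2 \left(2 S^{2} + 3\right) = - 2 \left(3 + 2 S^{2}\right) = -6 - 4 S^{2}$)
$\left(\left(\left(-5\right) \left(-2\right) + V{\left(6 \right)}\right) - 35\right)^{2} = \left(\left(\left(-5\right) \left(-2\right) - \left(6 + 4 \cdot 6^{2}\right)\right) - 35\right)^{2} = \left(\left(10 - 150\right) - 35\right)^{2} = \left(-140 - 35\right)^{2} = \left(-175\right)^{2} = 30625$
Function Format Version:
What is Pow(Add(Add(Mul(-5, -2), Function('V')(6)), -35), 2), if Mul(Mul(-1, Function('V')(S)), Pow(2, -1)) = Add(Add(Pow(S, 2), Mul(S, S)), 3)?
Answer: 30625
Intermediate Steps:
Function('V')(S) = Add(-6, Mul(-4, Pow(S, 2))) (Function('V')(S) = Mul(-2, Add(Add(Pow(S, 2), Mul(S, S)), 3)) = Mul(-2, Add(Add(Pow(S, 2), Pow(S, 2)), 3)) = Mul(-2, Add(Mul(2, Pow(S, 2)), 3)) = Mul(-2, Add(3, Mul(2, Pow(S, 2)))) = Add(-6, Mul(-4, Pow(S, 2))))
Pow(Add(Add(Mul(-5, -2), Function('V')(6)), -35), 2) = Pow(Add(Add(Mul(-5, -2), Add(-6, Mul(-4, Pow(6, 2)))), -35), 2) = Pow(Add(Add(10, Add(-6, Mul(-4, 36))), -35), 2) = Pow(Add(Add(10, Add(-6, -144)), -35), 2) = Pow(Add(Add(10, -150), -35), 2) = Pow(Add(-140, -35), 2) = Pow(-175, 2) = 30625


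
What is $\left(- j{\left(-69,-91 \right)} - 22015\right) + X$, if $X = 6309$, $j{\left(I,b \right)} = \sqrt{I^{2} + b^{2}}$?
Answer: $-15706 - \sqrt{13042} \approx -15820.0$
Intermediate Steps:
$\left(- j{\left(-69,-91 \right)} - 22015\right) + X = \left(- \sqrt{\left(-69\right)^{2} + \left(-91\right)^{2}} - 22015\right) + 6309 = \left(- \sqrt{4761 + 8281} - 22015\right) + 6309 = \left(- \sqrt{13042} - 22015\right) + 6309 = \left(-22015 - \sqrt{13042}\right) + 6309 = -15706 - \sqrt{13042}$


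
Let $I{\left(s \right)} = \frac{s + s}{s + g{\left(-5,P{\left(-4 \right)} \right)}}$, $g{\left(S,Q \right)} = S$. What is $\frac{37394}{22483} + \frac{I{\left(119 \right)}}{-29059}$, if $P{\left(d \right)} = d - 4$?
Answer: $\frac{61935362545}{37240009329} \approx 1.6631$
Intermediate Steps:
$P{\left(d \right)} = -4 + d$
$I{\left(s \right)} = \frac{2 s}{-5 + s}$ ($I{\left(s \right)} = \frac{s + s}{s - 5} = \frac{2 s}{-5 + s}$)
$\frac{37394}{22483} + \frac{I{\left(119 \right)}}{-29059} = \frac{37394}{22483} + \frac{2 \cdot 119 \frac{1}{-5 + 119}}{-29059} = 37394 \cdot \frac{1}{22483} + 2 \cdot 119 \cdot \frac{1}{114} \left(- \frac{1}{29059}\right) = \frac{37394}{22483} + 2 \cdot 119 \cdot \frac{1}{114} \left(- \frac{1}{29059}\right) = \frac{37394}{22483} + \frac{119}{57} \left(- \frac{1}{29059}\right) = \frac{37394}{22483} - \frac{119}{1656363} = \frac{61935362545}{37240009329}$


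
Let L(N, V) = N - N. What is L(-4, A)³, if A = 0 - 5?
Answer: 0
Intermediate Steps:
A = -5
L(N, V) = 0
L(-4, A)³ = 0³ = 0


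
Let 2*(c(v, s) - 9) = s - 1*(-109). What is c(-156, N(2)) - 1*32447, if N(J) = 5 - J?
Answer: -32382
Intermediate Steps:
c(v, s) = 127/2 + s/2 (c(v, s) = 9 + (s - 1*(-109))/2 = 9 + (s + 109)/2 = 9 + (109 + s)/2 = 9 + (109/2 + s/2) = 127/2 + s/2)
c(-156, N(2)) - 1*32447 = (127/2 + (5 - 1*2)/2) - 1*32447 = (127/2 + (5 - 2)/2) - 32447 = (127/2 + (½)*3) - 32447 = (127/2 + 3/2) - 32447 = 65 - 32447 = -32382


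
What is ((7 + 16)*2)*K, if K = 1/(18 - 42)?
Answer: -23/12 ≈ -1.9167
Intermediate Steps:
K = -1/24 (K = 1/(-24) = -1/24 ≈ -0.041667)
((7 + 16)*2)*K = ((7 + 16)*2)*(-1/24) = (23*2)*(-1/24) = 46*(-1/24) = -23/12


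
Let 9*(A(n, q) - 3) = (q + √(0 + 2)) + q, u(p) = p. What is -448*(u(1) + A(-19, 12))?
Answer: -8960/3 - 448*√2/9 ≈ -3057.1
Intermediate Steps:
A(n, q) = 3 + √2/9 + 2*q/9 (A(n, q) = 3 + ((q + √(0 + 2)) + q)/9 = 3 + ((q + √2) + q)/9 = 3 + (√2 + 2*q)/9 = 3 + (√2/9 + 2*q/9) = 3 + √2/9 + 2*q/9)
-448*(u(1) + A(-19, 12)) = -448*(1 + (3 + √2/9 + (2/9)*12)) = -448*(1 + (3 + √2/9 + 8/3)) = -448*(1 + (17/3 + √2/9)) = -448*(20/3 + √2/9) = -8960/3 - 448*√2/9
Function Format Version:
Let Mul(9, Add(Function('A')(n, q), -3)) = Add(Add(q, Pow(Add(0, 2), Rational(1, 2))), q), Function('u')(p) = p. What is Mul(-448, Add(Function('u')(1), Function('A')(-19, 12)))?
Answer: Add(Rational(-8960, 3), Mul(Rational(-448, 9), Pow(2, Rational(1, 2)))) ≈ -3057.1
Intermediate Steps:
Function('A')(n, q) = Add(3, Mul(Rational(1, 9), Pow(2, Rational(1, 2))), Mul(Rational(2, 9), q)) (Function('A')(n, q) = Add(3, Mul(Rational(1, 9), Add(Add(q, Pow(Add(0, 2), Rational(1, 2))), q))) = Add(3, Mul(Rational(1, 9), Add(Add(q, Pow(2, Rational(1, 2))), q))) = Add(3, Mul(Rational(1, 9), Add(Pow(2, Rational(1, 2)), Mul(2, q)))) = Add(3, Add(Mul(Rational(1, 9), Pow(2, Rational(1, 2))), Mul(Rational(2, 9), q))) = Add(3, Mul(Rational(1, 9), Pow(2, Rational(1, 2))), Mul(Rational(2, 9), q)))
Mul(-448, Add(Function('u')(1), Function('A')(-19, 12))) = Mul(-448, Add(1, Add(3, Mul(Rational(1, 9), Pow(2, Rational(1, 2))), Mul(Rational(2, 9), 12)))) = Mul(-448, Add(1, Add(3, Mul(Rational(1, 9), Pow(2, Rational(1, 2))), Rational(8, 3)))) = Mul(-448, Add(1, Add(Rational(17, 3), Mul(Rational(1, 9), Pow(2, Rational(1, 2)))))) = Mul(-448, Add(Rational(20, 3), Mul(Rational(1, 9), Pow(2, Rational(1, 2))))) = Add(Rational(-8960, 3), Mul(Rational(-448, 9), Pow(2, Rational(1, 2))))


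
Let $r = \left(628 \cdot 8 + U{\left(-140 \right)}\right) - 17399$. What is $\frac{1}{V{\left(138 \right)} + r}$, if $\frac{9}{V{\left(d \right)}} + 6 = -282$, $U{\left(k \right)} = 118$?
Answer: $- \frac{32}{392225} \approx -8.1586 \cdot 10^{-5}$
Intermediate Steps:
$V{\left(d \right)} = - \frac{1}{32}$ ($V{\left(d \right)} = \frac{9}{-6 - 282} = \frac{9}{-288} = 9 \left(- \frac{1}{288}\right) = - \frac{1}{32}$)
$r = -12257$ ($r = \left(628 \cdot 8 + 118\right) - 17399 = \left(5024 + 118\right) - 17399 = 5142 - 17399 = -12257$)
$\frac{1}{V{\left(138 \right)} + r} = \frac{1}{- \frac{1}{32} - 12257} = \frac{1}{- \frac{392225}{32}} = - \frac{32}{392225}$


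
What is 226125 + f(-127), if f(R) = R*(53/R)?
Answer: 226178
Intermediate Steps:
f(R) = 53
226125 + f(-127) = 226125 + 53 = 226178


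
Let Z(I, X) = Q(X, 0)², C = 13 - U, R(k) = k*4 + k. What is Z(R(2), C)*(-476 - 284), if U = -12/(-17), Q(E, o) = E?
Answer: -33197560/289 ≈ -1.1487e+5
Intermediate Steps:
U = 12/17 (U = -12*(-1/17) = 12/17 ≈ 0.70588)
R(k) = 5*k (R(k) = 4*k + k = 5*k)
C = 209/17 (C = 13 - 1*12/17 = 13 - 12/17 = 209/17 ≈ 12.294)
Z(I, X) = X²
Z(R(2), C)*(-476 - 284) = (209/17)²*(-476 - 284) = (43681/289)*(-760) = -33197560/289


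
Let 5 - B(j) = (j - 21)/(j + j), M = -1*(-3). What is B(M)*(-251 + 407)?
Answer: 1248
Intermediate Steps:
M = 3
B(j) = 5 - (-21 + j)/(2*j) (B(j) = 5 - (j - 21)/(j + j) = 5 - (-21 + j)/(2*j))
B(M)*(-251 + 407) = ((3/2)*(7 + 3*3)/3)*(-251 + 407) = ((3/2)*(1/3)*(7 + 9))*156 = ((3/2)*(1/3)*16)*156 = 8*156 = 1248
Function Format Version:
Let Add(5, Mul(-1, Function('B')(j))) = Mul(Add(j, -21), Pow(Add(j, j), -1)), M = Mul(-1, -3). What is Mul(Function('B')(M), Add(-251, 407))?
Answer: 1248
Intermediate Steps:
M = 3
Function('B')(j) = Add(5, Mul(Rational(-1, 2), Pow(j, -1), Add(-21, j))) (Function('B')(j) = Add(5, Mul(-1, Mul(Add(j, -21), Pow(Add(j, j), -1)))) = Add(5, Mul(-1, Mul(Add(-21, j), Pow(Mul(2, j), -1)))) = Add(5, Mul(-1, Mul(Add(-21, j), Mul(Rational(1, 2), Pow(j, -1))))) = Add(5, Mul(-1, Mul(Rational(1, 2), Pow(j, -1), Add(-21, j)))) = Add(5, Mul(Rational(-1, 2), Pow(j, -1), Add(-21, j))))
Mul(Function('B')(M), Add(-251, 407)) = Mul(Mul(Rational(3, 2), Pow(3, -1), Add(7, Mul(3, 3))), Add(-251, 407)) = Mul(Mul(Rational(3, 2), Rational(1, 3), Add(7, 9)), 156) = Mul(Mul(Rational(3, 2), Rational(1, 3), 16), 156) = Mul(8, 156) = 1248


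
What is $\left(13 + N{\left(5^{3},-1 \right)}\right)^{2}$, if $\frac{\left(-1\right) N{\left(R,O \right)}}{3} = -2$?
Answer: $361$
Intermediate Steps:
$N{\left(R,O \right)} = 6$ ($N{\left(R,O \right)} = \left(-3\right) \left(-2\right) = 6$)
$\left(13 + N{\left(5^{3},-1 \right)}\right)^{2} = \left(13 + 6\right)^{2} = 19^{2} = 361$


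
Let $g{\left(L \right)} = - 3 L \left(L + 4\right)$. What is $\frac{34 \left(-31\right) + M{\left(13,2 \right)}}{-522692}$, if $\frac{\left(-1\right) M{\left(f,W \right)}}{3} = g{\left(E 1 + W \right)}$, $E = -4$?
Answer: $\frac{545}{261346} \approx 0.0020854$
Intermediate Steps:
$g{\left(L \right)} = - 3 L \left(4 + L\right)$
$M{\left(f,W \right)} = 9 W \left(-4 + W\right)$ ($M{\left(f,W \right)} = - 3 \left(- 3 \left(\left(-4\right) 1 + W\right) \left(4 + \left(\left(-4\right) 1 + W\right)\right)\right) = - 3 \left(- 3 \left(-4 + W\right) \left(4 + \left(-4 + W\right)\right)\right) = - 3 \left(- 3 \left(-4 + W\right) W\right) = - 3 \left(- 3 W \left(-4 + W\right)\right) = 9 W \left(-4 + W\right)$)
$\frac{34 \left(-31\right) + M{\left(13,2 \right)}}{-522692} = \frac{34 \left(-31\right) + 9 \cdot 2 \left(-4 + 2\right)}{-522692} = \left(-1054 + 9 \cdot 2 \left(-2\right)\right) \left(- \frac{1}{522692}\right) = \left(-1054 - 36\right) \left(- \frac{1}{522692}\right) = \left(-1090\right) \left(- \frac{1}{522692}\right) = \frac{545}{261346}$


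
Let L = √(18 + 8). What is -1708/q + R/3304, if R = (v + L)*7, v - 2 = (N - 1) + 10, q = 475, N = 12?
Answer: -795251/224200 + √26/472 ≈ -3.5363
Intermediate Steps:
L = √26 ≈ 5.0990
v = 23 (v = 2 + ((12 - 1) + 10) = 2 + (11 + 10) = 2 + 21 = 23)
R = 161 + 7*√26 (R = (23 + √26)*7 = 161 + 7*√26 ≈ 196.69)
-1708/q + R/3304 = -1708/475 + (161 + 7*√26)/3304 = -1708*1/475 + (161 + 7*√26)*(1/3304) = -1708/475 + (23/472 + √26/472) = -795251/224200 + √26/472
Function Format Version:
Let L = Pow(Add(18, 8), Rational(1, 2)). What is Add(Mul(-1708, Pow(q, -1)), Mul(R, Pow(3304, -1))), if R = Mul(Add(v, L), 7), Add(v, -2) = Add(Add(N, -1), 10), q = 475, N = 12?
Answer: Add(Rational(-795251, 224200), Mul(Rational(1, 472), Pow(26, Rational(1, 2)))) ≈ -3.5363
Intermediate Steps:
L = Pow(26, Rational(1, 2)) ≈ 5.0990
v = 23 (v = Add(2, Add(Add(12, -1), 10)) = Add(2, Add(11, 10)) = Add(2, 21) = 23)
R = Add(161, Mul(7, Pow(26, Rational(1, 2)))) (R = Mul(Add(23, Pow(26, Rational(1, 2))), 7) = Add(161, Mul(7, Pow(26, Rational(1, 2)))) ≈ 196.69)
Add(Mul(-1708, Pow(q, -1)), Mul(R, Pow(3304, -1))) = Add(Mul(-1708, Pow(475, -1)), Mul(Add(161, Mul(7, Pow(26, Rational(1, 2)))), Pow(3304, -1))) = Add(Mul(-1708, Rational(1, 475)), Mul(Add(161, Mul(7, Pow(26, Rational(1, 2)))), Rational(1, 3304))) = Add(Rational(-1708, 475), Add(Rational(23, 472), Mul(Rational(1, 472), Pow(26, Rational(1, 2))))) = Add(Rational(-795251, 224200), Mul(Rational(1, 472), Pow(26, Rational(1, 2))))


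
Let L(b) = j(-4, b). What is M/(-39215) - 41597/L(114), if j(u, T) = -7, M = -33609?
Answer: 1631461618/274505 ≈ 5943.3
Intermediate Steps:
L(b) = -7
M/(-39215) - 41597/L(114) = -33609/(-39215) - 41597/(-7) = -33609*(-1/39215) - 41597*(-1/7) = 33609/39215 + 41597/7 = 1631461618/274505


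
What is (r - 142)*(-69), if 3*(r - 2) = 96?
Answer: 7452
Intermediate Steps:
r = 34 (r = 2 + (⅓)*96 = 2 + 32 = 34)
(r - 142)*(-69) = (34 - 142)*(-69) = -108*(-69) = 7452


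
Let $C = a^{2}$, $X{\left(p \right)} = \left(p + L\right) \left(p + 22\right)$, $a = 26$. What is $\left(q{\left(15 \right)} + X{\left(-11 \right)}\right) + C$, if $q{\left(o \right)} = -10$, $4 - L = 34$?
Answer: $215$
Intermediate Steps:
$L = -30$ ($L = 4 - 34 = -30$)
$X{\left(p \right)} = \left(-30 + p\right) \left(22 + p\right)$ ($X{\left(p \right)} = \left(p - 30\right) \left(p + 22\right) = \left(-30 + p\right) \left(22 + p\right)$)
$C = 676$ ($C = 26^{2} = 676$)
$\left(q{\left(15 \right)} + X{\left(-11 \right)}\right) + C = \left(-10 - \left(572 - 121\right)\right) + 676 = \left(-10 + \left(-660 + 121 + 88\right)\right) + 676 = \left(-10 - 451\right) + 676 = -461 + 676 = 215$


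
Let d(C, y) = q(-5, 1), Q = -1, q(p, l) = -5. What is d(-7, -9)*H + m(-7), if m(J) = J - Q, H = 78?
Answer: -396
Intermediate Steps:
d(C, y) = -5
m(J) = 1 + J (m(J) = J - 1*(-1) = J + 1 = 1 + J)
d(-7, -9)*H + m(-7) = -5*78 + (1 - 7) = -390 - 6 = -396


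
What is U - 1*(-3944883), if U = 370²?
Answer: 4081783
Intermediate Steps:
U = 136900
U - 1*(-3944883) = 136900 - 1*(-3944883) = 136900 + 3944883 = 4081783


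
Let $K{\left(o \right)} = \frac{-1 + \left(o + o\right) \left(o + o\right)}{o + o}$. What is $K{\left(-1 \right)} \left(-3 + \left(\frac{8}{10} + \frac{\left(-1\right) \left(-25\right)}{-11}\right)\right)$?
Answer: $\frac{369}{55} \approx 6.7091$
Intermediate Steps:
$K{\left(o \right)} = \frac{-1 + 4 o^{2}}{2 o}$ ($K{\left(o \right)} = \frac{-1 + 2 o 2 o}{2 o} = \left(-1 + 4 o^{2}\right) \frac{1}{2 o} = \frac{-1 + 4 o^{2}}{2 o}$)
$K{\left(-1 \right)} \left(-3 + \left(\frac{8}{10} + \frac{\left(-1\right) \left(-25\right)}{-11}\right)\right) = \left(2 \left(-1\right) - \frac{1}{2 \left(-1\right)}\right) \left(-3 + \left(\frac{8}{10} + \frac{\left(-1\right) \left(-25\right)}{-11}\right)\right) = \left(-2 - - \frac{1}{2}\right) \left(-3 + \left(8 \cdot \frac{1}{10} + 25 \left(- \frac{1}{11}\right)\right)\right) = \left(-2 + \frac{1}{2}\right) \left(-3 + \left(\frac{4}{5} - \frac{25}{11}\right)\right) = - \frac{3 \left(-3 - \frac{81}{55}\right)}{2} = \left(- \frac{3}{2}\right) \left(- \frac{246}{55}\right) = \frac{369}{55}$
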